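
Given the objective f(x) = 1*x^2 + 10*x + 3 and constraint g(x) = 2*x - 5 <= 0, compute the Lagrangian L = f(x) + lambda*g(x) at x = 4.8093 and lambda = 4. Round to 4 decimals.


Step 1: Evaluate f(x).
f(4.8093) = 1*4.8093^2 + 10*4.8093 + 3 = 74.2224
Step 2: Evaluate g(x).
g(4.8093) = 2*4.8093 - 5 = 4.6186
Step 3: Compute Lagrangian.
L = 74.2224 + 4*4.6186 = 92.6968


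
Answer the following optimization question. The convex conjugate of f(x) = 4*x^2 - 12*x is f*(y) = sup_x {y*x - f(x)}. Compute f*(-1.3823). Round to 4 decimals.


f*(y) = sup_x {y*x - a*x^2 - b*x} = sup_x {(y-b)*x - a*x^2}
FOC: (y - b) - 2a*x = 0 => x* = (y - b)/(2a)
x* = (-1.3823 + 12)/(2*4) = 1.3272
f*(-1.3823) = (y-b)^2/(4a) = (-1.3823 + 12)^2/(4*4)
= 112.7356/16 = 7.046


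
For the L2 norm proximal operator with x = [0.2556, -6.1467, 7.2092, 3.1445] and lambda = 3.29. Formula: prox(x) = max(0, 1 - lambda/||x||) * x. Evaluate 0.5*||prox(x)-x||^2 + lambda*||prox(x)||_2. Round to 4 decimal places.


Step 1: Compute ||x||.
||x|| = 9.9854
Step 2: Compute scaling factor.
scale = max(0, 1 - 3.29/9.9854) = 0.6705
Step 3: prox(x) = [0.1714, -4.1215, 4.8339, 2.1084]
||prox(x)|| = 6.6954
Step 4: Proximal objective.
0.5*||prox-x||^2 = 5.4121
lambda*||prox|| = 22.0279
Total = 27.4398


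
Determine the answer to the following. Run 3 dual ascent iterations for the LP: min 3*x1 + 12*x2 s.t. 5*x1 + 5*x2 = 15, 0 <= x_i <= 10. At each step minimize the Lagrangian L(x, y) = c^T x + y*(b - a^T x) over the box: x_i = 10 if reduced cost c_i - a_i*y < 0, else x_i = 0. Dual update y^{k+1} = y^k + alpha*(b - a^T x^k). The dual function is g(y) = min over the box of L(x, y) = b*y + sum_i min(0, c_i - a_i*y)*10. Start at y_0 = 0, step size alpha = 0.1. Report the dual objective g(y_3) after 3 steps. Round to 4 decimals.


Dual ascent for LP: min 3*x1 + 12*x2, 5*x1 + 5*x2 = 15, 0 <= x_i <= 10
Step 1: y^k = 0.0, reduced costs: (3.0, 12.0)
  x^k = (0.0, 0.0), subgradient = b - a^T x = 15.0
  y^{k+1} = 0.0 + 0.1*15.0 = 1.5
Step 2: y^k = 1.5, reduced costs: (-4.5, 4.5)
  x^k = (10.0, 0.0), subgradient = b - a^T x = -35.0
  y^{k+1} = 1.5 + 0.1*-35.0 = -2.0
Step 3: y^k = -2.0, reduced costs: (13.0, 22.0)
  x^k = (0.0, 0.0), subgradient = b - a^T x = 15.0
  y^{k+1} = -2.0 + 0.1*15.0 = -0.5
Dual objective at y_3 = -0.5: reduced costs (5.5, 14.5), box minimizer x = (0.0, 0.0)
g(y_3) = b*y + (c1 - a1*y)*x1 + (c2 - a2*y)*x2 = 15*(-0.5) + 5.5*0.0 + 14.5*0.0 = -7.5 + 0.0 + 0.0 = -7.5


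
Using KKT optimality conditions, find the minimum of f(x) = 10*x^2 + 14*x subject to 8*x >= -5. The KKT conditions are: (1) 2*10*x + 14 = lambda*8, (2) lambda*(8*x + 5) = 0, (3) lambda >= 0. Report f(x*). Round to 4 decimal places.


Step 1: Try lambda = 0 (constraint inactive).
x_unc = -14/(2*10) = -0.7
Check: 8*-0.7 = -5.6 < -5 -- violated!
Step 2: Constraint must be active: 8*x = -5
x* = -5/8 = -0.625
lambda = (2*10*(-0.625) + 14)/8 = 0.1875
Step 3: Compute optimal value.
f(x*) = 10*(-0.625)^2 + 14*(-0.625) = -4.8438


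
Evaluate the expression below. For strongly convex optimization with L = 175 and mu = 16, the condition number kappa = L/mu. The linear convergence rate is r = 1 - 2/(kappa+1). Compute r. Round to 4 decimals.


Step 1: Compute the condition number.
kappa = L/mu = 175/16 = 10.9375
Step 2: Compute the convergence rate.
r = 1 - 2/(kappa + 1) = 1 - 2*mu/(L + mu) = (L - mu)/(L + mu) = 159/191 = 0.8325


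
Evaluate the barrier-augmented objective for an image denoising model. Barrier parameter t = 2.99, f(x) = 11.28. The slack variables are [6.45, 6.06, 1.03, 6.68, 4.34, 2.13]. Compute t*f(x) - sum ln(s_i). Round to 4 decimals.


Step 1: Compute log-barrier.
ln values: [1.8641, 1.8017, 0.0296, 1.8991, 1.4679, 0.7561]
phi = -(1.8641 + 1.8017 + 0.0296 + 1.8991 + 1.4679 + 0.7561) = -7.8185
Step 2: Compute augmented objective.
t*f(x) = 2.99*11.28 = 33.7272
Total = 33.7272 - 7.8185 = 25.9087


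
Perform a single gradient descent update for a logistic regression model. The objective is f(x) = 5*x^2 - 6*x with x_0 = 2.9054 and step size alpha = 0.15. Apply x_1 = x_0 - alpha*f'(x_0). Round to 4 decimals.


We compute the gradient at x_0 and apply the update.
f'(x) = 10*x - 6
f'(2.9054) = 10*2.9054 - 6 = 23.054
x_1 = 2.9054 - 0.15*23.054 = -0.5527


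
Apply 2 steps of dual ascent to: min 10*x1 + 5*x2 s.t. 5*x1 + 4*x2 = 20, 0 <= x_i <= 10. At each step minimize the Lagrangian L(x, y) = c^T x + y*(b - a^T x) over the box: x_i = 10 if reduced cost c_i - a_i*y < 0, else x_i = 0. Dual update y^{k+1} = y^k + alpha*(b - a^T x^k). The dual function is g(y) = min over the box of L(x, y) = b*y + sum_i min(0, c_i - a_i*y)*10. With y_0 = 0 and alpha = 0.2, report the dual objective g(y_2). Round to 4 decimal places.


Dual ascent for LP: min 10*x1 + 5*x2, 5*x1 + 4*x2 = 20, 0 <= x_i <= 10
Step 1: y^k = 0.0, reduced costs: (10.0, 5.0)
  x^k = (0.0, 0.0), subgradient = b - a^T x = 20.0
  y^{k+1} = 0.0 + 0.2*20.0 = 4.0
Step 2: y^k = 4.0, reduced costs: (-10.0, -11.0)
  x^k = (10.0, 10.0), subgradient = b - a^T x = -70.0
  y^{k+1} = 4.0 + 0.2*-70.0 = -10.0
Dual objective at y_2 = -10.0: reduced costs (60.0, 45.0), box minimizer x = (0.0, 0.0)
g(y_2) = b*y + (c1 - a1*y)*x1 + (c2 - a2*y)*x2 = 20*(-10.0) + 60.0*0.0 + 45.0*0.0 = -200.0 + 0.0 + 0.0 = -200.0


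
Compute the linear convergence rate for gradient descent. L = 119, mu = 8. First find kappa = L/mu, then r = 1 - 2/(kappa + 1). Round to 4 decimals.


Step 1: Compute the condition number.
kappa = L/mu = 119/8 = 14.875
Step 2: Compute the convergence rate.
r = 1 - 2/(kappa + 1) = 1 - 2*mu/(L + mu) = (L - mu)/(L + mu) = 111/127 = 0.874


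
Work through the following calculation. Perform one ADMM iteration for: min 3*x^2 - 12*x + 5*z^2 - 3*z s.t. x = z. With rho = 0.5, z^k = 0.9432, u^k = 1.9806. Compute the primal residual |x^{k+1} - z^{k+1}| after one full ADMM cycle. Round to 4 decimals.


ADMM iteration with rho = 0.5, z^k = 0.9432, u^k = 1.9806
Step 1: x-update.
Minimize 3*x^2 - 12*x + (0.5/2)*(x - 0.9432 + 1.9806)^2
FOC: (2*3 + 0.5)*x = 12 + 0.5*(0.9432 - 1.9806)
x^{k+1} = 1.7664
Step 2: z-update.
Minimize 5*z^2 - 3*z + (0.5/2)*(1.7664 - z + 1.9806)^2
FOC: (2*5 + 0.5)*z = 3 + 0.5*(1.7664 + 1.9806)
z^{k+1} = 0.4641
Step 3: u-update.
u^{k+1} = 1.9806 + 1.7664 - 0.4641 = 3.2828
Step 4: Primal residual = |1.7664 - 0.4641| = 1.3022


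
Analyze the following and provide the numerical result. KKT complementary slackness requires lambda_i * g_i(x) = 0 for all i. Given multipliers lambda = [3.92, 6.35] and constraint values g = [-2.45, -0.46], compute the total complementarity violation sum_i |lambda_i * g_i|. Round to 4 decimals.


KKT complementary slackness check:
lambda_1 * g_1 = 3.92 * -2.45 = -9.604
lambda_2 * g_2 = 6.35 * -0.46 = -2.921
Total violation = 9.604 + 2.921 = 12.525


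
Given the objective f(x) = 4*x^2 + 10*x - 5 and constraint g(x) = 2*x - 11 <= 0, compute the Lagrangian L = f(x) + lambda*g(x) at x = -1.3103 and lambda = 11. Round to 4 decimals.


Step 1: Evaluate f(x).
f(-1.3103) = 4*(-1.3103)^2 + 10*(-1.3103) - 5 = -11.2355
Step 2: Evaluate g(x).
g(-1.3103) = 2*-1.3103 - 11 = -13.6206
Step 3: Compute Lagrangian.
L = -11.2355 + 11*-13.6206 = -161.0621


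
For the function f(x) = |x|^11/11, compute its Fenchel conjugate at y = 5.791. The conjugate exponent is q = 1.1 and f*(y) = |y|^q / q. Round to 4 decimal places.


The conjugate exponent q satisfies 1/p + 1/q = 1.
p = 11, so q = 11/(11 - 1) = 1.1
|y|^q = 5.791^1.1 = 6.9029
f*(5.791) = 6.9029 / 1.1 = 6.2753


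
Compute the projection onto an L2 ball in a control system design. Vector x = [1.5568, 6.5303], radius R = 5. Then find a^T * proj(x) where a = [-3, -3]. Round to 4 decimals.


Step 1: Compute ||x|| (intermediates to 6 decimals).
||x|| = sqrt(1.5568^2 + 6.5303^2) = 6.713304
Step 2: Project.
Since ||x|| > R, scale = R/||x|| = 5/6.713304 = 0.74479, proj(x) = scale * x
proj(x) = [1.159489, 4.863702]
Step 3: Dot product.
a^T * proj(x) = -3*1.159489 - 3*4.863702 = -18.0696


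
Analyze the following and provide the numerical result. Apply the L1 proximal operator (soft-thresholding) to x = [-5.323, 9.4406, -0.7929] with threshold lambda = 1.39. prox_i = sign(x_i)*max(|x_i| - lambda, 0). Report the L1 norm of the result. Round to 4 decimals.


Soft-thresholding with lambda = 1.39:
prox(-5.323) = sign(-5.323)*max(|-5.323| - 1.39, 0) = -3.933
prox(9.4406) = sign(9.4406)*max(|9.4406| - 1.39, 0) = 8.0506
prox(-0.7929) = sign(-0.7929)*max(|-0.7929| - 1.39, 0) = 0.0
prox(x) = [-3.933, 8.0506, 0.0]
||prox(x)||_1 = 3.933 + 8.0506 + 0.0 = 11.9836


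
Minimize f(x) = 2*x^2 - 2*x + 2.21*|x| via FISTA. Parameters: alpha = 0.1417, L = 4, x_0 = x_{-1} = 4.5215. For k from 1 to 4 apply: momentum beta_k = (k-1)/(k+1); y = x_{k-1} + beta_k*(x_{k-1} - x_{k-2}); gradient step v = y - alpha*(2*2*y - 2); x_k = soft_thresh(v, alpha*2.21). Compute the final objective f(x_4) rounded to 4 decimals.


FISTA on f(x) = 2*x^2 - 2*x + 2.21*|x|
L = 4, alpha = 0.1417
Iteration 1: beta = 0.0, y = 4.5215 + 0.0*(4.5215 - 4.5215) = 4.5215
  grad(y) = 16.086, v = y - alpha*grad = 2.2421
  prox(v) = soft_thresh(2.2421, 0.3132) = 1.929
Iteration 2: beta = 0.3333, y = 1.929 + 0.3333*(1.929 - 4.5215) = 1.0648
  grad(y) = 2.2591, v = y - alpha*grad = 0.7447
  prox(v) = soft_thresh(0.7447, 0.3132) = 0.4315
Iteration 3: beta = 0.5, y = 0.4315 + 0.5*(0.4315 - 1.929) = -0.3172
  grad(y) = -3.2689, v = y - alpha*grad = 0.146
  prox(v) = soft_thresh(0.146, 0.3132) = 0.0
Iteration 4: beta = 0.6, y = 0.0 + 0.6*(0.0 - 0.4315) = -0.2589
  grad(y) = -3.0356, v = y - alpha*grad = 0.1712
  prox(v) = soft_thresh(0.1712, 0.3132) = 0.0
f(x_4) = 2*0.0^2 - 2*0.0 + 2.21*|0.0| = 0.0


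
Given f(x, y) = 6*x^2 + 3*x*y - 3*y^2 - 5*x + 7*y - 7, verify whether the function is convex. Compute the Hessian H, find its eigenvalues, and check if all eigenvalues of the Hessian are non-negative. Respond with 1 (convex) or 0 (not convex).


The Hessian of f(x,y) = 6*x^2 + 3*x*y - 3*y^2 - 5*x + 7*y - 7 is:
H = [[12, 3], [3, -6]]
Trace = 12 - 6 = 6
Determinant = 12*-6 - (3)^2 = -81
Discriminant = (6)^2 - 4*-81 = 360.0
Eigenvalues: lambda_1 = -6.4868, lambda_2 = 12.4868
The function is not convex.

0


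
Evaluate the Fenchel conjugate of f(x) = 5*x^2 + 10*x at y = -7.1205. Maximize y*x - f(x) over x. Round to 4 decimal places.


f*(y) = sup_x {y*x - a*x^2 - b*x} = sup_x {(y-b)*x - a*x^2}
FOC: (y - b) - 2a*x = 0 => x* = (y - b)/(2a)
x* = (-7.1205 - 10)/(2*5) = -1.7121
f*(-7.1205) = (y-b)^2/(4a) = (-7.1205 - 10)^2/(4*5)
= 293.1115/20 = 14.6556


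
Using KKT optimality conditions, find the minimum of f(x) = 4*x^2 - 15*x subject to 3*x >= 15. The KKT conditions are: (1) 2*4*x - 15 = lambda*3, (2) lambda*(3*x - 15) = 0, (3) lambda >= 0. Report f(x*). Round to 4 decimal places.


Step 1: Try lambda = 0 (constraint inactive).
x_unc = 15/(2*4) = 1.875
Check: 3*1.875 = 5.625 < 15 -- violated!
Step 2: Constraint must be active: 3*x = 15
x* = 15/3 = 5.0
lambda = (2*4*5.0 - 15)/3 = 8.3333
Step 3: Compute optimal value.
f(x*) = 4*5.0^2 - 15*5.0 = 25.0


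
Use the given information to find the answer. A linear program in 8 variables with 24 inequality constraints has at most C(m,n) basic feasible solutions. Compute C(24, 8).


Each vertex corresponds to some choice of n active constraints out of m, so the number of vertices is at most C(m, n) = m! / (n!(m-n)!).
m = 24, n = 8
Numerator: 24 * 23 * 22 * 21 * 20 * 19 * 18 * 17
Denominator: 8! = 40320
C(24, 8) = 735471


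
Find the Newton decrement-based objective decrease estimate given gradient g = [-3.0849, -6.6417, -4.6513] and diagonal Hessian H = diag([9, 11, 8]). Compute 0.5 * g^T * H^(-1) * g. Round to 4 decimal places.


Step 1: H is diagonal, so H^(-1) * g = [-0.3428, -0.6038, -0.5814].
Step 2: g^T H^(-1) g = sum_i g_i^2 / H_ii
  = (-3.0849)^2/9 + (-6.6417)^2/11 + (-4.6513)^2/8
  = 1.0574 + 4.0102 + 2.7043 = 7.7719
Step 3: Objective decrease = 0.5 * g^T H^(-1) g = 3.886


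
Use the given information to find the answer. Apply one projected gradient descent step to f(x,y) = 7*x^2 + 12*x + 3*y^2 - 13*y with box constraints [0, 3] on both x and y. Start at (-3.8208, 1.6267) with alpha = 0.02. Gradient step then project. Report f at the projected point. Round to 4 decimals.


Step 1: Compute gradient at (-3.8208, 1.6267).
grad_x = 2*7*-3.8208 + 12 = -41.4912
grad_y = 2*3*1.6267 - 13 = -3.2398
Step 2: Gradient step.
x_raw = -3.8208 - 0.02*-41.4912 = -2.991
y_raw = 1.6267 - 0.02*-3.2398 = 1.6915
Step 3: Project onto [0, 3].
x_proj = clip(-2.991) = 0.0
y_proj = clip(1.6915) = 1.6915
Step 4: Evaluate f.
f(0.0, 1.6915) = -13.406


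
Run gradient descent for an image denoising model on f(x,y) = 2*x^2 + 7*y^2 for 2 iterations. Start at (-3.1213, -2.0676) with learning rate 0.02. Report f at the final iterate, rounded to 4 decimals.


Gradient descent on f(x,y) = 2*x^2 + 7*y^2.
Starting point: (-3.1213, -2.0676), alpha = 0.02
Step 1: grad_x = 2*2*-3.1213 = -12.4852, grad_y = 2*7*-2.0676 = -28.9464
  x_1 = -3.1213 - 0.02*-12.4852 = -2.8716
  y_1 = -2.0676 - 0.02*-28.9464 = -1.4887
Step 2: grad_x = 2*2*-2.8716 = -11.4864, grad_y = 2*7*-1.4887 = -20.8414
  x_2 = -2.8716 - 0.02*-11.4864 = -2.6419
  y_2 = -1.4887 - 0.02*-20.8414 = -1.0718
f(-2.6419, -1.0718) = 2*(-2.6419)^2 + 7*(-1.0718)^2 = 22.0009


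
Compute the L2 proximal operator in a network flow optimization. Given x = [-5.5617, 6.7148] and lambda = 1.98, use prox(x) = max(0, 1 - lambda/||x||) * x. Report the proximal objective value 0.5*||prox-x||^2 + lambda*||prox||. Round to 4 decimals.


Step 1: Compute ||x||.
||x|| = 8.719
Step 2: Compute scaling factor.
scale = max(0, 1 - 1.98/8.719) = 0.7729
Step 3: prox(x) = [-4.2987, 5.1899]
||prox(x)|| = 6.739
Step 4: Proximal objective.
0.5*||prox-x||^2 = 1.9602
lambda*||prox|| = 13.3432
Total = 15.3034


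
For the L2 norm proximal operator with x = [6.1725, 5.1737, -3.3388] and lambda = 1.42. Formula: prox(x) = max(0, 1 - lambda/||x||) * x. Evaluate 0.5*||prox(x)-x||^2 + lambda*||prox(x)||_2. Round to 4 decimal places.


Step 1: Compute ||x||.
||x|| = 8.7186
Step 2: Compute scaling factor.
scale = max(0, 1 - 1.42/8.7186) = 0.8371
Step 3: prox(x) = [5.1672, 4.3311, -2.795]
||prox(x)|| = 7.2986
Step 4: Proximal objective.
0.5*||prox-x||^2 = 1.0082
lambda*||prox|| = 10.364
Total = 11.3723


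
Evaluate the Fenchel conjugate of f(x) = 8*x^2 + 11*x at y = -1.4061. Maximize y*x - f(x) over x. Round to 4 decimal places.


f*(y) = sup_x {y*x - a*x^2 - b*x} = sup_x {(y-b)*x - a*x^2}
FOC: (y - b) - 2a*x = 0 => x* = (y - b)/(2a)
x* = (-1.4061 - 11)/(2*8) = -0.7754
f*(-1.4061) = (y-b)^2/(4a) = (-1.4061 - 11)^2/(4*8)
= 153.9113/32 = 4.8097


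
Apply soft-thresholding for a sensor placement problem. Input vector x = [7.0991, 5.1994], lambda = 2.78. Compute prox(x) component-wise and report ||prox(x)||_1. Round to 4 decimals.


Soft-thresholding with lambda = 2.78:
prox(7.0991) = sign(7.0991)*max(|7.0991| - 2.78, 0) = 4.3191
prox(5.1994) = sign(5.1994)*max(|5.1994| - 2.78, 0) = 2.4194
prox(x) = [4.3191, 2.4194]
||prox(x)||_1 = 4.3191 + 2.4194 = 6.7385


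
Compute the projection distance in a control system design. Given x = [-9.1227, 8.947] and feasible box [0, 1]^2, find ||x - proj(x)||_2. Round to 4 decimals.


Project each component onto [0, 1].
clip(-9.1227) = 0.0, clip(8.947) = 1.0
Projection = [0.0, 1.0]
Squared diffs: [83.2237, 63.1548]
Distance = sqrt(146.3785) = 12.0987


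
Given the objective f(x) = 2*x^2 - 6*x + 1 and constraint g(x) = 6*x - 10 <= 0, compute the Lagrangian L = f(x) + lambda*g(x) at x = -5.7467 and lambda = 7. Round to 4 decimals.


Step 1: Evaluate f(x).
f(-5.7467) = 2*(-5.7467)^2 - 6*(-5.7467) + 1 = 101.5293
Step 2: Evaluate g(x).
g(-5.7467) = 6*-5.7467 - 10 = -44.4802
Step 3: Compute Lagrangian.
L = 101.5293 + 7*-44.4802 = -209.8321


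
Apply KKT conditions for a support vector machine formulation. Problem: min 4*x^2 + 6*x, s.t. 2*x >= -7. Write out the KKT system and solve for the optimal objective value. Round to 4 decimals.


Step 1: Try lambda = 0 (constraint inactive).
Stationarity: 2*4*x + 6 = 0
x* = -6/(2*4) = -0.75
Check constraint: 2*-0.75 = -1.5 >= -7 -- satisfied.
Step 2: Compute optimal value.
f(x*) = 4*(-0.75)^2 + 6*(-0.75) = -2.25


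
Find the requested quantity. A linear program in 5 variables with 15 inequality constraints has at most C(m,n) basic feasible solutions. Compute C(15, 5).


Each vertex corresponds to some choice of n active constraints out of m, so the number of vertices is at most C(m, n) = m! / (n!(m-n)!).
m = 15, n = 5
Numerator: 15 * 14 * 13 * 12 * 11
Denominator: 5! = 120
C(15, 5) = 3003


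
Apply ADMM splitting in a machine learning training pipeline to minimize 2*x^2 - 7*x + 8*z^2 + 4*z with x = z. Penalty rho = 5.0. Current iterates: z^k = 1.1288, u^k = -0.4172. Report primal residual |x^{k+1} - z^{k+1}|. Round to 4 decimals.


ADMM iteration with rho = 5.0, z^k = 1.1288, u^k = -0.4172
Step 1: x-update.
Minimize 2*x^2 - 7*x + (5.0/2)*(x - 1.1288 - 0.4172)^2
FOC: (2*2 + 5.0)*x = 7 + 5.0*(1.1288 + 0.4172)
x^{k+1} = 1.6367
Step 2: z-update.
Minimize 8*z^2 + 4*z + (5.0/2)*(1.6367 - z - 0.4172)^2
FOC: (2*8 + 5.0)*z = -4 + 5.0*(1.6367 - 0.4172)
z^{k+1} = 0.0999
Step 3: u-update.
u^{k+1} = -0.4172 + 1.6367 - 0.0999 = 1.1196
Step 4: Primal residual = |1.6367 - 0.0999| = 1.5368


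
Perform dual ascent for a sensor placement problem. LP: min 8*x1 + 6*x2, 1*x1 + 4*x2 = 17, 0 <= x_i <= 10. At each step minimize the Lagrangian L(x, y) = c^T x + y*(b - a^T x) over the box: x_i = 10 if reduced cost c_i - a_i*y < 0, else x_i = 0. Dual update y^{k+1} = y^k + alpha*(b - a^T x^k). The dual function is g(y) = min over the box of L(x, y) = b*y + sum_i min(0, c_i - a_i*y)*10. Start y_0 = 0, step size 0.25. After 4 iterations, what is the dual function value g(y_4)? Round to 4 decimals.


Dual ascent for LP: min 8*x1 + 6*x2, 1*x1 + 4*x2 = 17, 0 <= x_i <= 10
Step 1: y^k = 0.0, reduced costs: (8.0, 6.0)
  x^k = (0.0, 0.0), subgradient = b - a^T x = 17.0
  y^{k+1} = 0.0 + 0.25*17.0 = 4.25
Step 2: y^k = 4.25, reduced costs: (3.75, -11.0)
  x^k = (0.0, 10.0), subgradient = b - a^T x = -23.0
  y^{k+1} = 4.25 + 0.25*-23.0 = -1.5
Step 3: y^k = -1.5, reduced costs: (9.5, 12.0)
  x^k = (0.0, 0.0), subgradient = b - a^T x = 17.0
  y^{k+1} = -1.5 + 0.25*17.0 = 2.75
Step 4: y^k = 2.75, reduced costs: (5.25, -5.0)
  x^k = (0.0, 10.0), subgradient = b - a^T x = -23.0
  y^{k+1} = 2.75 + 0.25*-23.0 = -3.0
Dual objective at y_4 = -3.0: reduced costs (11.0, 18.0), box minimizer x = (0.0, 0.0)
g(y_4) = b*y + (c1 - a1*y)*x1 + (c2 - a2*y)*x2 = 17*(-3.0) + 11.0*0.0 + 18.0*0.0 = -51.0 + 0.0 + 0.0 = -51.0


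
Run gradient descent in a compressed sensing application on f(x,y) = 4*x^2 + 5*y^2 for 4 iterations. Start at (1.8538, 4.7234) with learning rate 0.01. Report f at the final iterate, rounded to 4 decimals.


Gradient descent on f(x,y) = 4*x^2 + 5*y^2.
Starting point: (1.8538, 4.7234), alpha = 0.01
Step 1: grad_x = 2*4*1.8538 = 14.8304, grad_y = 2*5*4.7234 = 47.234
  x_1 = 1.8538 - 0.01*14.8304 = 1.7055
  y_1 = 4.7234 - 0.01*47.234 = 4.2511
Step 2: grad_x = 2*4*1.7055 = 13.644, grad_y = 2*5*4.2511 = 42.5106
  x_2 = 1.7055 - 0.01*13.644 = 1.5691
  y_2 = 4.2511 - 0.01*42.5106 = 3.826
Step 3: grad_x = 2*4*1.5691 = 12.5525, grad_y = 2*5*3.826 = 38.2595
  x_3 = 1.5691 - 0.01*12.5525 = 1.4435
  y_3 = 3.826 - 0.01*38.2595 = 3.4434
Step 4: grad_x = 2*4*1.4435 = 11.5483, grad_y = 2*5*3.4434 = 34.4336
  x_4 = 1.4435 - 0.01*11.5483 = 1.328
  y_4 = 3.4434 - 0.01*34.4336 = 3.099
f(1.328, 3.099) = 4*1.328^2 + 5*3.099^2 = 55.0746


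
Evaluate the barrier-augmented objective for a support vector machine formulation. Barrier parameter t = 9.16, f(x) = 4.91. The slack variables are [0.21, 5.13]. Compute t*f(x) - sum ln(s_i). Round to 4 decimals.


Step 1: Compute log-barrier.
ln values: [-1.5606, 1.6351]
phi = -(-1.5606 + 1.6351) = -0.0745
Step 2: Compute augmented objective.
t*f(x) = 9.16*4.91 = 44.9756
Total = 44.9756 - 0.0745 = 44.9011


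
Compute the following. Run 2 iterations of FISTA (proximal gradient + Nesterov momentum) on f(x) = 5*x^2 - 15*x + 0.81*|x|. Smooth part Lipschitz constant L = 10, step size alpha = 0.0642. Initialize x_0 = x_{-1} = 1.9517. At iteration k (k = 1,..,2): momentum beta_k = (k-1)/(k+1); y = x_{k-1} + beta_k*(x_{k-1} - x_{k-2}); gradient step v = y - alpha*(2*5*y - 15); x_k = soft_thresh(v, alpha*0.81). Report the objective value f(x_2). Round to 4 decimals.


FISTA on f(x) = 5*x^2 - 15*x + 0.81*|x|
L = 10, alpha = 0.0642
Iteration 1: beta = 0.0, y = 1.9517 + 0.0*(1.9517 - 1.9517) = 1.9517
  grad(y) = 4.517, v = y - alpha*grad = 1.6617
  prox(v) = soft_thresh(1.6617, 0.052) = 1.6097
Iteration 2: beta = 0.3333, y = 1.6097 + 0.3333*(1.6097 - 1.9517) = 1.4957
  grad(y) = -0.0429, v = y - alpha*grad = 1.4985
  prox(v) = soft_thresh(1.4985, 0.052) = 1.4465
f(x_2) = 5*1.4465^2 - 15*1.4465 + 0.81*|1.4465| = -10.064


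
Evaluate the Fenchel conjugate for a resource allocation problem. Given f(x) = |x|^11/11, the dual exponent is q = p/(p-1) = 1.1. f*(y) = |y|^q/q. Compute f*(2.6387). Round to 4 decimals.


The conjugate exponent q satisfies 1/p + 1/q = 1.
p = 11, so q = 11/(11 - 1) = 1.1
|y|^q = 2.6387^1.1 = 2.9076
f*(2.6387) = 2.9076 / 1.1 = 2.6432


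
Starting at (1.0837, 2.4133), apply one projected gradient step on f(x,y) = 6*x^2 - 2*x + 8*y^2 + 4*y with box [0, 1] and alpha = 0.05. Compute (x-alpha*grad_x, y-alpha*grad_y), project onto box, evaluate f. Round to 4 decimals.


Step 1: Compute gradient at (1.0837, 2.4133).
grad_x = 2*6*1.0837 - 2 = 11.0044
grad_y = 2*8*2.4133 + 4 = 42.6128
Step 2: Gradient step.
x_raw = 1.0837 - 0.05*11.0044 = 0.5335
y_raw = 2.4133 - 0.05*42.6128 = 0.2827
Step 3: Project onto [0, 1].
x_proj = clip(0.5335) = 0.5335
y_proj = clip(0.2827) = 0.2827
Step 4: Evaluate f.
f(0.5335, 0.2827) = 2.4105


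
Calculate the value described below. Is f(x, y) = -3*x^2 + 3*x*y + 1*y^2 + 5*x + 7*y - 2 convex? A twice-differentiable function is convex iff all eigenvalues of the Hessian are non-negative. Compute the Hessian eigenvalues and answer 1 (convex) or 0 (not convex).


The Hessian of f(x,y) = -3*x^2 + 3*x*y + 1*y^2 + 5*x + 7*y - 2 is:
H = [[-6, 3], [3, 2]]
Trace = -6 + 2 = -4
Determinant = -6*2 - (3)^2 = -21
Discriminant = (-4)^2 - 4*-21 = 100.0
Eigenvalues: lambda_1 = -7.0, lambda_2 = 3.0
The function is not convex.

0


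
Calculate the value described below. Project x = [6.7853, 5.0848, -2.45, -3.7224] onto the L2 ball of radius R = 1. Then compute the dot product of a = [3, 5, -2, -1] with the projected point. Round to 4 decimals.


Step 1: Compute ||x|| (intermediates to 6 decimals).
||x|| = sqrt(6.7853^2 + 5.0848^2 + (-2.45)^2 + (-3.7224)^2) = 9.578844
Step 2: Project.
Since ||x|| > R, scale = R/||x|| = 1/9.578844 = 0.104397, proj(x) = scale * x
proj(x) = [0.708365, 0.530838, -0.255773, -0.388607]
Step 3: Dot product.
a^T * proj(x) = 3*0.708365 + 5*0.530838 - 2*(-0.255773) - 1*(-0.388607) = 5.6794


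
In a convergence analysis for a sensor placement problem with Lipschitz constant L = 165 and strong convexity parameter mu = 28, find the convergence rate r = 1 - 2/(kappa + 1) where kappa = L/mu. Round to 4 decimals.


Step 1: Compute the condition number.
kappa = L/mu = 165/28 = 5.8929
Step 2: Compute the convergence rate.
r = 1 - 2/(kappa + 1) = 1 - 2*mu/(L + mu) = (L - mu)/(L + mu) = 137/193 = 0.7098


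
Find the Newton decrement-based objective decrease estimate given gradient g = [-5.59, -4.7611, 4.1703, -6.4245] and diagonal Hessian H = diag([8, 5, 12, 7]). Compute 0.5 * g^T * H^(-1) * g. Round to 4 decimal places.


Step 1: H is diagonal, so H^(-1) * g = [-0.6988, -0.9522, 0.3475, -0.9178].
Step 2: g^T H^(-1) g = sum_i g_i^2 / H_ii
  = (-5.59)^2/8 + (-4.7611)^2/5 + (4.1703)^2/12 + (-6.4245)^2/7
  = 3.906 + 4.5336 + 1.4493 + 5.8963 = 15.7852
Step 3: Objective decrease = 0.5 * g^T H^(-1) g = 7.8926


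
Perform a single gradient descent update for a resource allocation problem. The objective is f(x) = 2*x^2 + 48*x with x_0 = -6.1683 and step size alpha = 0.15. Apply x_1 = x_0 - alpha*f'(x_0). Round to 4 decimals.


We compute the gradient at x_0 and apply the update.
f'(x) = 4*x + 48
f'(-6.1683) = 4*-6.1683 + 48 = 23.3268
x_1 = -6.1683 - 0.15*23.3268 = -9.6673


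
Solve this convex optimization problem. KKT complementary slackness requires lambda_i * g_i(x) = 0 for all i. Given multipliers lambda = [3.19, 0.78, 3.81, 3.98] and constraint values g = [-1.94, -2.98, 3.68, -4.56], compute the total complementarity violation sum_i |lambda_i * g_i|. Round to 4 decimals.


KKT complementary slackness check:
lambda_1 * g_1 = 3.19 * -1.94 = -6.1886
lambda_2 * g_2 = 0.78 * -2.98 = -2.3244
lambda_3 * g_3 = 3.81 * 3.68 = 14.0208
lambda_4 * g_4 = 3.98 * -4.56 = -18.1488
Total violation = 6.1886 + 2.3244 + 14.0208 + 18.1488 = 40.6826


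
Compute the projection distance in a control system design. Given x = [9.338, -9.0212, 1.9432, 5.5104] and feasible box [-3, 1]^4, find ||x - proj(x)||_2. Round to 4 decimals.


Project each component onto [-3, 1].
clip(9.338) = 1.0, clip(-9.0212) = -3.0, clip(1.9432) = 1.0, clip(5.5104) = 1.0
Projection = [1.0, -3.0, 1.0, 1.0]
Squared diffs: [69.5222, 36.2548, 0.8896, 20.3437]
Distance = sqrt(127.0103) = 11.2699


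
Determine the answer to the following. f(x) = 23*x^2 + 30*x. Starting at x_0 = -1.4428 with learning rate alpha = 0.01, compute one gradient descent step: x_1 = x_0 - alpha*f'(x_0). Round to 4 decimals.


We compute the gradient at x_0 and apply the update.
f'(x) = 46*x + 30
f'(-1.4428) = 46*-1.4428 + 30 = -36.3688
x_1 = -1.4428 - 0.01*-36.3688 = -1.0791


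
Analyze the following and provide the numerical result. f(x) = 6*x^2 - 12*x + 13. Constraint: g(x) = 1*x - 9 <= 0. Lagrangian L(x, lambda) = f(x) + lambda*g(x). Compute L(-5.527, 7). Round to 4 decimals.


Step 1: Evaluate f(x).
f(-5.527) = 6*(-5.527)^2 - 12*(-5.527) + 13 = 262.6104
Step 2: Evaluate g(x).
g(-5.527) = 1*-5.527 - 9 = -14.527
Step 3: Compute Lagrangian.
L = 262.6104 + 7*-14.527 = 160.9214


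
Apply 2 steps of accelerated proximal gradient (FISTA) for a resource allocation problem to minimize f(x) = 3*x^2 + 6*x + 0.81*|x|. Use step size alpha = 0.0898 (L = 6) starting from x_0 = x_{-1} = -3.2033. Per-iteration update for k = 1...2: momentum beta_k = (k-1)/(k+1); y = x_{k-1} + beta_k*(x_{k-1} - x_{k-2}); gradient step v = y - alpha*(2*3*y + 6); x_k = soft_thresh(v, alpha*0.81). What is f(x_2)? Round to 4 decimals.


FISTA on f(x) = 3*x^2 + 6*x + 0.81*|x|
L = 6, alpha = 0.0898
Iteration 1: beta = 0.0, y = -3.2033 + 0.0*(-3.2033 + 3.2033) = -3.2033
  grad(y) = -13.2198, v = y - alpha*grad = -2.0162
  prox(v) = soft_thresh(-2.0162, 0.0727) = -1.9434
Iteration 2: beta = 0.3333, y = -1.9434 + 0.3333*(-1.9434 + 3.2033) = -1.5235
  grad(y) = -3.1408, v = y - alpha*grad = -1.2414
  prox(v) = soft_thresh(-1.2414, 0.0727) = -1.1687
f(x_2) = 3*(-1.1687)^2 + 6*(-1.1687) + 0.81*|-1.1687| = -1.968


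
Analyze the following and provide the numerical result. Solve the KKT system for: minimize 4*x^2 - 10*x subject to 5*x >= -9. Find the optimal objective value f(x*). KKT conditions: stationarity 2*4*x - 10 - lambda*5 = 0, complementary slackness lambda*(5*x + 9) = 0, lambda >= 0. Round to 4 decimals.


Step 1: Try lambda = 0 (constraint inactive).
Stationarity: 2*4*x - 10 = 0
x* = 10/(2*4) = 1.25
Check constraint: 5*1.25 = 6.25 >= -9 -- satisfied.
Step 2: Compute optimal value.
f(x*) = 4*1.25^2 - 10*1.25 = -6.25


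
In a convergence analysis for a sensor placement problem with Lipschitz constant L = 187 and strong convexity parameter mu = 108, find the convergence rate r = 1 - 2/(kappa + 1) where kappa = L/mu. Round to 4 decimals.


Step 1: Compute the condition number.
kappa = L/mu = 187/108 = 1.7315
Step 2: Compute the convergence rate.
r = 1 - 2/(kappa + 1) = 1 - 2*mu/(L + mu) = (L - mu)/(L + mu) = 79/295 = 0.2678


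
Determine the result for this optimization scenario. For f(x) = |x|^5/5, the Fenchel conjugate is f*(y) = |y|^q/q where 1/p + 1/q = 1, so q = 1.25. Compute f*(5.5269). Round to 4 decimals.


The conjugate exponent q satisfies 1/p + 1/q = 1.
p = 5, so q = 5/(5 - 1) = 1.25
|y|^q = 5.5269^1.25 = 8.4743
f*(5.5269) = 8.4743 / 1.25 = 6.7794


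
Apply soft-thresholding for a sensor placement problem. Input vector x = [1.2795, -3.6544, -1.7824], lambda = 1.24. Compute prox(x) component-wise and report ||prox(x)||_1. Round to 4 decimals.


Soft-thresholding with lambda = 1.24:
prox(1.2795) = sign(1.2795)*max(|1.2795| - 1.24, 0) = 0.0395
prox(-3.6544) = sign(-3.6544)*max(|-3.6544| - 1.24, 0) = -2.4144
prox(-1.7824) = sign(-1.7824)*max(|-1.7824| - 1.24, 0) = -0.5424
prox(x) = [0.0395, -2.4144, -0.5424]
||prox(x)||_1 = 0.0395 + 2.4144 + 0.5424 = 2.9963


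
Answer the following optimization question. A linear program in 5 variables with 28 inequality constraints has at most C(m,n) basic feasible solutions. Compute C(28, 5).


Each vertex corresponds to some choice of n active constraints out of m, so the number of vertices is at most C(m, n) = m! / (n!(m-n)!).
m = 28, n = 5
Numerator: 28 * 27 * 26 * 25 * 24
Denominator: 5! = 120
C(28, 5) = 98280


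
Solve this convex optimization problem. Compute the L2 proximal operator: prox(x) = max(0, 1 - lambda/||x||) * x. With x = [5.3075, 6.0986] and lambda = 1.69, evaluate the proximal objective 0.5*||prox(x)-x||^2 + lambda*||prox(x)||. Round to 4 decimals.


Step 1: Compute ||x||.
||x|| = 8.0847
Step 2: Compute scaling factor.
scale = max(0, 1 - 1.69/8.0847) = 0.791
Step 3: prox(x) = [4.198, 4.8238]
||prox(x)|| = 6.3947
Step 4: Proximal objective.
0.5*||prox-x||^2 = 1.4281
lambda*||prox|| = 10.807
Total = 12.2351


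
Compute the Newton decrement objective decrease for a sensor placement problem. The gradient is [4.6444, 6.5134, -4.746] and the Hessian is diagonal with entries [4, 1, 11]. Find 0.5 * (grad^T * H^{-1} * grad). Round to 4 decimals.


Step 1: H is diagonal, so H^(-1) * g = [1.1611, 6.5134, -0.4315].
Step 2: g^T H^(-1) g = sum_i g_i^2 / H_ii
  = (4.6444)^2/4 + (6.5134)^2/1 + (-4.746)^2/11
  = 5.3926 + 42.4244 + 2.0477 = 49.8647
Step 3: Objective decrease = 0.5 * g^T H^(-1) g = 24.9323


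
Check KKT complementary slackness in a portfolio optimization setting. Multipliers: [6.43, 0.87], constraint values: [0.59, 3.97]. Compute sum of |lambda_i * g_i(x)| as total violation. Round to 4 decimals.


KKT complementary slackness check:
lambda_1 * g_1 = 6.43 * 0.59 = 3.7937
lambda_2 * g_2 = 0.87 * 3.97 = 3.4539
Total violation = 3.7937 + 3.4539 = 7.2476


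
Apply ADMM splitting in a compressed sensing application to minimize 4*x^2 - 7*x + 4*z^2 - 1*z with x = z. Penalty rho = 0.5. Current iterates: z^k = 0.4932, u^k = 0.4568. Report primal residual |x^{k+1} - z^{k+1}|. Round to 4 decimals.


ADMM iteration with rho = 0.5, z^k = 0.4932, u^k = 0.4568
Step 1: x-update.
Minimize 4*x^2 - 7*x + (0.5/2)*(x - 0.4932 + 0.4568)^2
FOC: (2*4 + 0.5)*x = 7 + 0.5*(0.4932 - 0.4568)
x^{k+1} = 0.8257
Step 2: z-update.
Minimize 4*z^2 - 1*z + (0.5/2)*(0.8257 - z + 0.4568)^2
FOC: (2*4 + 0.5)*z = 1 + 0.5*(0.8257 + 0.4568)
z^{k+1} = 0.1931
Step 3: u-update.
u^{k+1} = 0.4568 + 0.8257 - 0.1931 = 1.0894
Step 4: Primal residual = |0.8257 - 0.1931| = 0.6326


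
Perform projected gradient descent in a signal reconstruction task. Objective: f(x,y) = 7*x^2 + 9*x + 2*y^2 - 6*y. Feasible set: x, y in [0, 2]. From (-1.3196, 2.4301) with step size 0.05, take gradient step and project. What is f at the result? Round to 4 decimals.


Step 1: Compute gradient at (-1.3196, 2.4301).
grad_x = 2*7*-1.3196 + 9 = -9.4744
grad_y = 2*2*2.4301 - 6 = 3.7204
Step 2: Gradient step.
x_raw = -1.3196 - 0.05*-9.4744 = -0.8459
y_raw = 2.4301 - 0.05*3.7204 = 2.2441
Step 3: Project onto [0, 2].
x_proj = clip(-0.8459) = 0.0
y_proj = clip(2.2441) = 2.0
Step 4: Evaluate f.
f(0.0, 2.0) = -4.0


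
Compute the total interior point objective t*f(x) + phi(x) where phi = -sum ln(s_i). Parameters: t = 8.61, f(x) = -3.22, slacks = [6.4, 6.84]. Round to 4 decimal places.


Step 1: Compute log-barrier.
ln values: [1.8563, 1.9228]
phi = -(1.8563 + 1.9228) = -3.7791
Step 2: Compute augmented objective.
t*f(x) = 8.61*-3.22 = -27.7242
Total = -27.7242 - 3.7791 = -31.5033


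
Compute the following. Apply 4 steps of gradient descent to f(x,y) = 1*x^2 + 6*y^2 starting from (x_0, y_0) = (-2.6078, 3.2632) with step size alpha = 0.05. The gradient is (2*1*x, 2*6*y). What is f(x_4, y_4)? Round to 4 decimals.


Gradient descent on f(x,y) = 1*x^2 + 6*y^2.
Starting point: (-2.6078, 3.2632), alpha = 0.05
Step 1: grad_x = 2*1*-2.6078 = -5.2156, grad_y = 2*6*3.2632 = 39.1584
  x_1 = -2.6078 - 0.05*-5.2156 = -2.347
  y_1 = 3.2632 - 0.05*39.1584 = 1.3053
Step 2: grad_x = 2*1*-2.347 = -4.694, grad_y = 2*6*1.3053 = 15.6634
  x_2 = -2.347 - 0.05*-4.694 = -2.1123
  y_2 = 1.3053 - 0.05*15.6634 = 0.5221
Step 3: grad_x = 2*1*-2.1123 = -4.2246, grad_y = 2*6*0.5221 = 6.2653
  x_3 = -2.1123 - 0.05*-4.2246 = -1.9011
  y_3 = 0.5221 - 0.05*6.2653 = 0.2088
Step 4: grad_x = 2*1*-1.9011 = -3.8022, grad_y = 2*6*0.2088 = 2.5061
  x_4 = -1.9011 - 0.05*-3.8022 = -1.711
  y_4 = 0.2088 - 0.05*2.5061 = 0.0835
f(-1.711, 0.0835) = 1*(-1.711)^2 + 6*0.0835^2 = 2.9693


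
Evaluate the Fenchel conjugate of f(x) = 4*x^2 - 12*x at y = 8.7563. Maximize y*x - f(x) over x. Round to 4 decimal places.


f*(y) = sup_x {y*x - a*x^2 - b*x} = sup_x {(y-b)*x - a*x^2}
FOC: (y - b) - 2a*x = 0 => x* = (y - b)/(2a)
x* = (8.7563 + 12)/(2*4) = 2.5945
f*(8.7563) = (y-b)^2/(4a) = (8.7563 + 12)^2/(4*4)
= 430.824/16 = 26.9265


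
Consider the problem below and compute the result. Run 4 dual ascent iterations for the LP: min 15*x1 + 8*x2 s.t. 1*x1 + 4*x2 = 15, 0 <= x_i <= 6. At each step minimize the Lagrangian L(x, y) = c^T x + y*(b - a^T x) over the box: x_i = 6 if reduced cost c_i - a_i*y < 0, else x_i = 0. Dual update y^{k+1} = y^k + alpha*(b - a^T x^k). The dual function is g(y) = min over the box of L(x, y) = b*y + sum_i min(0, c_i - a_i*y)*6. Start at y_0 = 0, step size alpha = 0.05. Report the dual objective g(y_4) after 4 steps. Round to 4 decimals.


Dual ascent for LP: min 15*x1 + 8*x2, 1*x1 + 4*x2 = 15, 0 <= x_i <= 6
Step 1: y^k = 0.0, reduced costs: (15.0, 8.0)
  x^k = (0.0, 0.0), subgradient = b - a^T x = 15.0
  y^{k+1} = 0.0 + 0.05*15.0 = 0.75
Step 2: y^k = 0.75, reduced costs: (14.25, 5.0)
  x^k = (0.0, 0.0), subgradient = b - a^T x = 15.0
  y^{k+1} = 0.75 + 0.05*15.0 = 1.5
Step 3: y^k = 1.5, reduced costs: (13.5, 2.0)
  x^k = (0.0, 0.0), subgradient = b - a^T x = 15.0
  y^{k+1} = 1.5 + 0.05*15.0 = 2.25
Step 4: y^k = 2.25, reduced costs: (12.75, -1.0)
  x^k = (0.0, 6.0), subgradient = b - a^T x = -9.0
  y^{k+1} = 2.25 + 0.05*-9.0 = 1.8
Dual objective at y_4 = 1.8: reduced costs (13.2, 0.8), box minimizer x = (0.0, 0.0)
g(y_4) = b*y + (c1 - a1*y)*x1 + (c2 - a2*y)*x2 = 15*1.8 + 13.2*0.0 + 0.8*0.0 = 27.0 + 0.0 + 0.0 = 27.0


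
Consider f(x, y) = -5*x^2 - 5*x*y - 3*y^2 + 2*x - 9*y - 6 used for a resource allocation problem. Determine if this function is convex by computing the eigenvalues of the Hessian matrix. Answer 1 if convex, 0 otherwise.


The Hessian of f(x,y) = -5*x^2 - 5*x*y - 3*y^2 + 2*x - 9*y - 6 is:
H = [[-10, -5], [-5, -6]]
Trace = -10 - 6 = -16
Determinant = -10*-6 - (-5)^2 = 35
Discriminant = (-16)^2 - 4*35 = 116.0
Eigenvalues: lambda_1 = -13.3852, lambda_2 = -2.6148
The function is not convex.

0


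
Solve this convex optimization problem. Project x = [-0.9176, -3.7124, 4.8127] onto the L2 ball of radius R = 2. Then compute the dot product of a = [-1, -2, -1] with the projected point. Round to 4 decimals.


Step 1: Compute ||x|| (intermediates to 6 decimals).
||x|| = sqrt((-0.9176)^2 + (-3.7124)^2 + 4.8127^2) = 6.147031
Step 2: Project.
Since ||x|| > R, scale = R/||x|| = 2/6.147031 = 0.32536, proj(x) = scale * x
proj(x) = [-0.29855, -1.207866, 1.56586]
Step 3: Dot product.
a^T * proj(x) = -1*(-0.29855) - 2*(-1.207866) - 1*1.56586 = 1.1484


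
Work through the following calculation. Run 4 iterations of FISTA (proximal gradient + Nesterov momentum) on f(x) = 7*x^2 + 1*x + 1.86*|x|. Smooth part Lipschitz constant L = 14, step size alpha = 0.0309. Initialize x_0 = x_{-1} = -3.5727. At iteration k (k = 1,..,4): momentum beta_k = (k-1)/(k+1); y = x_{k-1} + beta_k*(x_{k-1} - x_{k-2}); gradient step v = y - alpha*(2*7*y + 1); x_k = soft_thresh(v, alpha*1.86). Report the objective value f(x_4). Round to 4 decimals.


FISTA on f(x) = 7*x^2 + 1*x + 1.86*|x|
L = 14, alpha = 0.0309
Iteration 1: beta = 0.0, y = -3.5727 + 0.0*(-3.5727 + 3.5727) = -3.5727
  grad(y) = -49.0178, v = y - alpha*grad = -2.058
  prox(v) = soft_thresh(-2.058, 0.0575) = -2.0006
Iteration 2: beta = 0.3333, y = -2.0006 + 0.3333*(-2.0006 + 3.5727) = -1.4765
  grad(y) = -19.6715, v = y - alpha*grad = -0.8687
  prox(v) = soft_thresh(-0.8687, 0.0575) = -0.8112
Iteration 3: beta = 0.5, y = -0.8112 + 0.5*(-0.8112 + 2.0006) = -0.2165
  grad(y) = -2.0314, v = y - alpha*grad = -0.1538
  prox(v) = soft_thresh(-0.1538, 0.0575) = -0.0963
Iteration 4: beta = 0.6, y = -0.0963 + 0.6*(-0.0963 + 0.8112) = 0.3327
  grad(y) = 5.6574, v = y - alpha*grad = 0.1579
  prox(v) = soft_thresh(0.1579, 0.0575) = 0.1004
f(x_4) = 7*0.1004^2 + 1*0.1004 + 1.86*|0.1004| = 0.3576


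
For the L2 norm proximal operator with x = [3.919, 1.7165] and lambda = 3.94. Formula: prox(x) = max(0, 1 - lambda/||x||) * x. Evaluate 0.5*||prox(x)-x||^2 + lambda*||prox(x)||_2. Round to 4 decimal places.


Step 1: Compute ||x||.
||x|| = 4.2784
Step 2: Compute scaling factor.
scale = max(0, 1 - 3.94/4.2784) = 0.0791
Step 3: prox(x) = [0.31, 0.1358]
||prox(x)|| = 0.3384
Step 4: Proximal objective.
0.5*||prox-x||^2 = 7.7618
lambda*||prox|| = 1.3333
Total = 9.0952


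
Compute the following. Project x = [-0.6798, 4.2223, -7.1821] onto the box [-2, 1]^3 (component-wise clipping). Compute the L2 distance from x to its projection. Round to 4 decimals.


Project each component onto [-2, 1].
clip(-0.6798) = -0.6798, clip(4.2223) = 1.0, clip(-7.1821) = -2.0
Projection = [-0.6798, 1.0, -2.0]
Squared diffs: [0.0, 10.3832, 26.8542]
Distance = sqrt(37.2374) = 6.1022


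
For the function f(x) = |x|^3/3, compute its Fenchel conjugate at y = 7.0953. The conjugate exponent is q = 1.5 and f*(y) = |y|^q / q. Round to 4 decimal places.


The conjugate exponent q satisfies 1/p + 1/q = 1.
p = 3, so q = 3/(3 - 1) = 1.5
|y|^q = 7.0953^1.5 = 18.8998
f*(7.0953) = 18.8998 / 1.5 = 12.5998


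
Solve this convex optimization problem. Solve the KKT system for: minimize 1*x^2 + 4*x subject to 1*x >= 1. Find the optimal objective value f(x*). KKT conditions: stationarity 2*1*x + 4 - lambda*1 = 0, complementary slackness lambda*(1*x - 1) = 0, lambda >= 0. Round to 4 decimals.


Step 1: Try lambda = 0 (constraint inactive).
x_unc = -4/(2*1) = -2.0
Check: 1*-2.0 = -2.0 < 1 -- violated!
Step 2: Constraint must be active: 1*x = 1
x* = 1/1 = 1.0
lambda = (2*1*1.0 + 4)/1 = 6.0
Step 3: Compute optimal value.
f(x*) = 1*1.0^2 + 4*1.0 = 5.0


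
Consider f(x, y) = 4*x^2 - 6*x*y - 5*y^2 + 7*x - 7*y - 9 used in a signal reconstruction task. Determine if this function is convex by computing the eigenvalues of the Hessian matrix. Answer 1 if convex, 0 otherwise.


The Hessian of f(x,y) = 4*x^2 - 6*x*y - 5*y^2 + 7*x - 7*y - 9 is:
H = [[8, -6], [-6, -10]]
Trace = 8 - 10 = -2
Determinant = 8*-10 - (-6)^2 = -116
Discriminant = (-2)^2 - 4*-116 = 468.0
Eigenvalues: lambda_1 = -11.8167, lambda_2 = 9.8167
The function is not convex.

0


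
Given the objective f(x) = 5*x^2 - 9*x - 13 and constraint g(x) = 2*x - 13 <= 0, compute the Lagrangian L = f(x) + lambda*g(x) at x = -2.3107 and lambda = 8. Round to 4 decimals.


Step 1: Evaluate f(x).
f(-2.3107) = 5*(-2.3107)^2 - 9*(-2.3107) - 13 = 34.493
Step 2: Evaluate g(x).
g(-2.3107) = 2*-2.3107 - 13 = -17.6214
Step 3: Compute Lagrangian.
L = 34.493 + 8*-17.6214 = -106.4782


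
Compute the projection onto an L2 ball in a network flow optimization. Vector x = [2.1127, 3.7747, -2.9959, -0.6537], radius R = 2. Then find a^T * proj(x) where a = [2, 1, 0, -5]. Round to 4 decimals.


Step 1: Compute ||x|| (intermediates to 6 decimals).
||x|| = sqrt(2.1127^2 + 3.7747^2 + (-2.9959)^2 + (-0.6537)^2) = 5.30232
Step 2: Project.
Since ||x|| > R, scale = R/||x|| = 2/5.30232 = 0.377193, proj(x) = scale * x
proj(x) = [0.796896, 1.42379, -1.130033, -0.246571]
Step 3: Dot product.
a^T * proj(x) = 2*0.796896 + 1*1.42379 + 0*(-1.130033) - 5*(-0.246571) = 4.2504
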